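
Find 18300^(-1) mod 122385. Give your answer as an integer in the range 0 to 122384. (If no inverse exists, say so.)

no inverse exists

Compute gcd(18300, 122385):
122385 = 6*18300 + 12585
18300 = 1*12585 + 5715
12585 = 2*5715 + 1155
5715 = 4*1155 + 1095
1155 = 1*1095 + 60
1095 = 18*60 + 15
60 = 4*15 + 0
gcd(18300, 122385) = 15 ≠ 1, so 18300 has no multiplicative inverse modulo 122385.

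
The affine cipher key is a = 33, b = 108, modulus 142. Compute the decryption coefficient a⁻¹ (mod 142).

Apply the Euclidean algorithm to 142 and 33:
142 = 4·33 + 10
33 = 3·10 + 3
10 = 3·3 + 1
3 = 3·1 + 0
The gcd is 1. Working backward:
1 = 10 − 3·3
1 = −3·33 + 10·10
1 = 10·142 − 43·33
Hence 33⁻¹ ≡ -43 ≡ 99 (mod 142).

99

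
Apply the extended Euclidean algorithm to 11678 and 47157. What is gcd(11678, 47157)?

Repeated division:
47157 = 4×11678 + 445
11678 = 26×445 + 108
445 = 4×108 + 13
108 = 8×13 + 4
13 = 3×4 + 1
4 = 4×1 + 0
gcd(11678, 47157) = 1.
Express as a combination:
1 = 13 − 3·4
1 = −3·108 + 25·13
1 = 25·445 − 103·108
1 = −103·11678 + 2703·445
1 = 2703·47157 − 10915·11678
So 1 = (2703)·47157 + (-10915)·11678.

1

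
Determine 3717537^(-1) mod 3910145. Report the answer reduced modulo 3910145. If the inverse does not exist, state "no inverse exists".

793223

Run Euclid on (3910145, 3717537):
3910145 = 1·3717537 + 192608
3717537 = 19·192608 + 57985
192608 = 3·57985 + 18653
57985 = 3·18653 + 2026
18653 = 9·2026 + 419
2026 = 4·419 + 350
419 = 1·350 + 69
350 = 5·69 + 5
69 = 13·5 + 4
5 = 1·4 + 1
4 = 4·1 + 0
The gcd is 1. Working backward:
1 = 5 − 4
1 = −69 + 14·5
1 = 14·350 − 71·69
1 = −71·419 + 85·350
1 = 85·2026 − 411·419
1 = −411·18653 + 3784·2026
1 = 3784·57985 − 11763·18653
1 = −11763·192608 + 39073·57985
1 = 39073·3717537 − 754150·192608
1 = −754150·3910145 + 793223·3717537
So 3717537·793223 ≡ 1 (mod 3910145).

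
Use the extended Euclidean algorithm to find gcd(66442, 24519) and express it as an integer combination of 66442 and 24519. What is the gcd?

Repeated division:
66442 = 2*24519 + 17404
24519 = 1*17404 + 7115
17404 = 2*7115 + 3174
7115 = 2*3174 + 767
3174 = 4*767 + 106
767 = 7*106 + 25
106 = 4*25 + 6
25 = 4*6 + 1
6 = 6*1 + 0
gcd(66442, 24519) = 1.
Back-substituting:
1 = 25 − 4·6
1 = −4·106 + 17·25
1 = 17·767 − 123·106
1 = −123·3174 + 509·767
1 = 509·7115 − 1141·3174
1 = −1141·17404 + 2791·7115
1 = 2791·24519 − 3932·17404
1 = −3932·66442 + 10655·24519
So 1 = (-3932)·66442 + (10655)·24519.

1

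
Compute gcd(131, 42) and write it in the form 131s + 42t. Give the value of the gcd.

1

Repeated division:
131 = 3*42 + 5
42 = 8*5 + 2
5 = 2*2 + 1
2 = 2*1 + 0
gcd(131, 42) = 1.
Express as a combination:
1 = 5 − 2·2
1 = −2·42 + 17·5
1 = 17·131 − 53·42
So 1 = (17)·131 + (-53)·42.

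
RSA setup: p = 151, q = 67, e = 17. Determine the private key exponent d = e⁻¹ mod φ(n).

φ(n) = (p−1)(q−1) = 150·66 = 9900.
Need d with 17·d ≡ 1 (mod 9900). Apply the extended Euclidean algorithm:
9900 = 582·17 + 6
17 = 2·6 + 5
6 = 1·5 + 1
5 = 5·1 + 0
Back-substitute:
1 = 6 − 5
1 = −17 + 3·6
1 = 3·9900 − 1747·17
So 17·(-1747) ≡ 1 (mod 9900), hence d ≡ -1747 ≡ 8153 (mod 9900).

8153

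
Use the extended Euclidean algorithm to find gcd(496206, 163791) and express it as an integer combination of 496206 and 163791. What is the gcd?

9

Euclidean algorithm:
496206 = 3×163791 + 4833
163791 = 33×4833 + 4302
4833 = 1×4302 + 531
4302 = 8×531 + 54
531 = 9×54 + 45
54 = 1×45 + 9
45 = 5×9 + 0
gcd(496206, 163791) = 9.
Back-substituting:
9 = 54 − 45
9 = −531 + 10·54
9 = 10·4302 − 81·531
9 = −81·4833 + 91·4302
9 = 91·163791 − 3084·4833
9 = −3084·496206 + 9343·163791
So 9 = (-3084)·496206 + (9343)·163791.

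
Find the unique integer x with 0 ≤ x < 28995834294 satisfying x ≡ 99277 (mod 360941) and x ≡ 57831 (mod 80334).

13389566613

Write x = 99277 + 360941·k. Then 360941·k ≡ 57831 − 99277 ≡ 38888 (mod 80334).
Need 360941⁻¹ mod 80334. Extended Euclid on (80334, 39605):
80334 = 2×39605 + 1124
39605 = 35×1124 + 265
1124 = 4×265 + 64
265 = 4×64 + 9
64 = 7×9 + 1
9 = 9×1 + 0
Back-substitute:
1 = 64 − 7·9
1 = −7·265 + 29·64
1 = 29·1124 − 123·265
1 = −123·39605 + 4334·1124
1 = 4334·80334 − 8791·39605
360941⁻¹ ≡ 71543 (mod 80334), so k ≡ 71543·38888 ≡ 37096 (mod 80334).
x = 99277 + 360941·37096 = 13389566613.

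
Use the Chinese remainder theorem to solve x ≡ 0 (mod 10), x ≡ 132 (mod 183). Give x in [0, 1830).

Write x = 0 + 10·k. Then 10·k ≡ 132 − 0 ≡ 132 (mod 183).
Need 10⁻¹ mod 183. Extended Euclid on (183, 10):
183 = 18*10 + 3
10 = 3*3 + 1
3 = 3*1 + 0
Back-substitute:
1 = 10 − 3·3
1 = −3·183 + 55·10
10⁻¹ ≡ 55 (mod 183), so k ≡ 55·132 ≡ 123 (mod 183).
x = 0 + 10·123 = 1230.

1230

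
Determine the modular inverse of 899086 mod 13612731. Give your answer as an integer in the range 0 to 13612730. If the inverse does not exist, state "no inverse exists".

10557427

Run Euclid on (13612731, 899086):
13612731 = 15×899086 + 126441
899086 = 7×126441 + 13999
126441 = 9×13999 + 450
13999 = 31×450 + 49
450 = 9×49 + 9
49 = 5×9 + 4
9 = 2×4 + 1
4 = 4×1 + 0
Since gcd(899086, 13612731) = 1, back-substitute to write 1 as a combination:
1 = 9 − 2·4
1 = −2·49 + 11·9
1 = 11·450 − 101·49
1 = −101·13999 + 3142·450
1 = 3142·126441 − 28379·13999
1 = −28379·899086 + 201795·126441
1 = 201795·13612731 − 3055304·899086
Hence 899086⁻¹ ≡ -3055304 ≡ 10557427 (mod 13612731).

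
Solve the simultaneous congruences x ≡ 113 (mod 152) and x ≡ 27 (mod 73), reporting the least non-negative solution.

Write x = 113 + 152·k. Then 152·k ≡ 27 − 113 ≡ 60 (mod 73).
Need 152⁻¹ mod 73. Extended Euclid on (73, 6):
73 = 12·6 + 1
6 = 6·1 + 0
Back-substitute:
1 = 73 − 12·6
152⁻¹ ≡ 61 (mod 73), so k ≡ 61·60 ≡ 10 (mod 73).
x = 113 + 152·10 = 1633.

1633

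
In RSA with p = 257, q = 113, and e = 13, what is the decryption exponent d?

φ(n) = (p−1)(q−1) = 256·112 = 28672.
Need d with 13·d ≡ 1 (mod 28672). Apply the extended Euclidean algorithm:
28672 = 2205·13 + 7
13 = 1·7 + 6
7 = 1·6 + 1
6 = 6·1 + 0
Back-substitute:
1 = 7 − 6
1 = −13 + 2·7
1 = 2·28672 − 4411·13
So 13·(-4411) ≡ 1 (mod 28672), hence d ≡ -4411 ≡ 24261 (mod 28672).

24261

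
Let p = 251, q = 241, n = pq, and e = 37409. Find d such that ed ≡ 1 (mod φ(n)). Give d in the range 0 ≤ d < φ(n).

23489

φ(n) = (p−1)(q−1) = 250·240 = 60000.
Need d with 37409·d ≡ 1 (mod 60000). Apply the extended Euclidean algorithm:
60000 = 1*37409 + 22591
37409 = 1*22591 + 14818
22591 = 1*14818 + 7773
14818 = 1*7773 + 7045
7773 = 1*7045 + 728
7045 = 9*728 + 493
728 = 1*493 + 235
493 = 2*235 + 23
235 = 10*23 + 5
23 = 4*5 + 3
5 = 1*3 + 2
3 = 1*2 + 1
2 = 2*1 + 0
Back-substitute:
1 = 3 − 2
1 = −5 + 2·3
1 = 2·23 − 9·5
1 = −9·235 + 92·23
1 = 92·493 − 193·235
1 = −193·728 + 285·493
1 = 285·7045 − 2758·728
1 = −2758·7773 + 3043·7045
1 = 3043·14818 − 5801·7773
1 = −5801·22591 + 8844·14818
1 = 8844·37409 − 14645·22591
1 = −14645·60000 + 23489·37409
So 37409·23489 ≡ 1 (mod 60000), hence d = 23489.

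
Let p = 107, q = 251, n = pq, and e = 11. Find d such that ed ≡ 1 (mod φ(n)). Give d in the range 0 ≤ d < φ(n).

24091

φ(n) = (p−1)(q−1) = 106·250 = 26500.
Need d with 11·d ≡ 1 (mod 26500). Apply the extended Euclidean algorithm:
26500 = 2409*11 + 1
11 = 11*1 + 0
Back-substitute:
1 = 26500 − 2409·11
So 11·(-2409) ≡ 1 (mod 26500), hence d ≡ -2409 ≡ 24091 (mod 26500).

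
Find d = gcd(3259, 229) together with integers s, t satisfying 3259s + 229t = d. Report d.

Repeated division:
3259 = 14·229 + 53
229 = 4·53 + 17
53 = 3·17 + 2
17 = 8·2 + 1
2 = 2·1 + 0
gcd(3259, 229) = 1.
Working backward:
1 = 17 − 8·2
1 = −8·53 + 25·17
1 = 25·229 − 108·53
1 = −108·3259 + 1537·229
So 1 = (-108)·3259 + (1537)·229.

1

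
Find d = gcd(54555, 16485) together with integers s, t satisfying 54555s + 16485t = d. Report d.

15

Apply Euclid's algorithm to 54555 and 16485:
54555 = 3*16485 + 5100
16485 = 3*5100 + 1185
5100 = 4*1185 + 360
1185 = 3*360 + 105
360 = 3*105 + 45
105 = 2*45 + 15
45 = 3*15 + 0
gcd(54555, 16485) = 15.
Back-substituting:
15 = 105 − 2·45
15 = −2·360 + 7·105
15 = 7·1185 − 23·360
15 = −23·5100 + 99·1185
15 = 99·16485 − 320·5100
15 = −320·54555 + 1059·16485
So 15 = (-320)·54555 + (1059)·16485.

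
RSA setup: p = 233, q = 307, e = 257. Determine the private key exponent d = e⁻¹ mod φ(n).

φ(n) = (p−1)(q−1) = 232·306 = 70992.
Need d with 257·d ≡ 1 (mod 70992). Apply the extended Euclidean algorithm:
70992 = 276·257 + 60
257 = 4·60 + 17
60 = 3·17 + 9
17 = 1·9 + 8
9 = 1·8 + 1
8 = 8·1 + 0
Back-substitute:
1 = 9 − 8
1 = −17 + 2·9
1 = 2·60 − 7·17
1 = −7·257 + 30·60
1 = 30·70992 − 8287·257
So 257·(-8287) ≡ 1 (mod 70992), hence d ≡ -8287 ≡ 62705 (mod 70992).

62705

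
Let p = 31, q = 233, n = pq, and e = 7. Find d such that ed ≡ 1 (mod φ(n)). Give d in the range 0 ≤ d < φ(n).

φ(n) = (p−1)(q−1) = 30·232 = 6960.
Need d with 7·d ≡ 1 (mod 6960). Apply the extended Euclidean algorithm:
6960 = 994*7 + 2
7 = 3*2 + 1
2 = 2*1 + 0
Back-substitute:
1 = 7 − 3·2
1 = −3·6960 + 2983·7
So 7·2983 ≡ 1 (mod 6960), hence d = 2983.

2983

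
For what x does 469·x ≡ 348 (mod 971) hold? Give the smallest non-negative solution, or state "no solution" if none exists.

First find gcd(469, 971):
971 = 2*469 + 33
469 = 14*33 + 7
33 = 4*7 + 5
7 = 1*5 + 2
5 = 2*2 + 1
2 = 2*1 + 0
gcd = 1, so a unique solution mod 971 exists.
Back-substitute for the Bézout coefficients:
1 = 5 − 2·2
1 = −2·7 + 3·5
1 = 3·33 − 14·7
1 = −14·469 + 199·33
1 = 199·971 − 412·469
So 469·(-412) ≡ 1 (mod 971), giving 469⁻¹ ≡ 559.
x ≡ 469⁻¹·348 ≡ 559·348 ≡ 332 (mod 971).

332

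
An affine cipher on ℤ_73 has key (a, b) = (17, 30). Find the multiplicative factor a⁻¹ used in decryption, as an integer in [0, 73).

43

Run Euclid on (73, 17):
73 = 4·17 + 5
17 = 3·5 + 2
5 = 2·2 + 1
2 = 2·1 + 0
Since gcd(17, 73) = 1, back-substitute to write 1 as a combination:
1 = 5 − 2·2
1 = −2·17 + 7·5
1 = 7·73 − 30·17
So 17·(-30) ≡ 1 (mod 73), and -30 ≡ 43 (mod 73).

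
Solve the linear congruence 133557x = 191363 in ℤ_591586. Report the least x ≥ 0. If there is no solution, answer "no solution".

44615

First find gcd(133557, 591586):
591586 = 4*133557 + 57358
133557 = 2*57358 + 18841
57358 = 3*18841 + 835
18841 = 22*835 + 471
835 = 1*471 + 364
471 = 1*364 + 107
364 = 3*107 + 43
107 = 2*43 + 21
43 = 2*21 + 1
21 = 21*1 + 0
gcd = 1, so a unique solution mod 591586 exists.
Back-substitute for the Bézout coefficients:
1 = 43 − 2·21
1 = −2·107 + 5·43
1 = 5·364 − 17·107
1 = −17·471 + 22·364
1 = 22·835 − 39·471
1 = −39·18841 + 880·835
1 = 880·57358 − 2679·18841
1 = −2679·133557 + 6238·57358
1 = 6238·591586 − 27631·133557
So 133557·(-27631) ≡ 1 (mod 591586), giving 133557⁻¹ ≡ 563955.
x ≡ 133557⁻¹·191363 ≡ 563955·191363 ≡ 44615 (mod 591586).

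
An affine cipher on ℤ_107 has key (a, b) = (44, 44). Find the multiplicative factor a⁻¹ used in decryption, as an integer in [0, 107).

90

Extended Euclidean algorithm:
107 = 2×44 + 19
44 = 2×19 + 6
19 = 3×6 + 1
6 = 6×1 + 0
gcd = 1, so the inverse exists. Back-substitute:
1 = 19 − 3·6
1 = −3·44 + 7·19
1 = 7·107 − 17·44
Hence 44⁻¹ ≡ -17 ≡ 90 (mod 107).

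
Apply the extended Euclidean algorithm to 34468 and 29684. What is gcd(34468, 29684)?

4

Apply Euclid's algorithm to 34468 and 29684:
34468 = 1·29684 + 4784
29684 = 6·4784 + 980
4784 = 4·980 + 864
980 = 1·864 + 116
864 = 7·116 + 52
116 = 2·52 + 12
52 = 4·12 + 4
12 = 3·4 + 0
gcd(34468, 29684) = 4.
Working backward:
4 = 52 − 4·12
4 = −4·116 + 9·52
4 = 9·864 − 67·116
4 = −67·980 + 76·864
4 = 76·4784 − 371·980
4 = −371·29684 + 2302·4784
4 = 2302·34468 − 2673·29684
So 4 = (2302)·34468 + (-2673)·29684.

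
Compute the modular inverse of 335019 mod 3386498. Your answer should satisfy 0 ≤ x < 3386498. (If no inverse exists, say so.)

798683

Extended Euclidean algorithm:
3386498 = 10×335019 + 36308
335019 = 9×36308 + 8247
36308 = 4×8247 + 3320
8247 = 2×3320 + 1607
3320 = 2×1607 + 106
1607 = 15×106 + 17
106 = 6×17 + 4
17 = 4×4 + 1
4 = 4×1 + 0
Since gcd(335019, 3386498) = 1, back-substitute to write 1 as a combination:
1 = 17 − 4·4
1 = −4·106 + 25·17
1 = 25·1607 − 379·106
1 = −379·3320 + 783·1607
1 = 783·8247 − 1945·3320
1 = −1945·36308 + 8563·8247
1 = 8563·335019 − 79012·36308
1 = −79012·3386498 + 798683·335019
So 335019·798683 ≡ 1 (mod 3386498).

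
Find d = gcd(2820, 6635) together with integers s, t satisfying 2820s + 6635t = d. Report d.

Apply Euclid's algorithm to 6635 and 2820:
6635 = 2×2820 + 995
2820 = 2×995 + 830
995 = 1×830 + 165
830 = 5×165 + 5
165 = 33×5 + 0
gcd(2820, 6635) = 5.
Back-substituting:
5 = 830 − 5·165
5 = −5·995 + 6·830
5 = 6·2820 − 17·995
5 = −17·6635 + 40·2820
So 5 = (-17)·6635 + (40)·2820.

5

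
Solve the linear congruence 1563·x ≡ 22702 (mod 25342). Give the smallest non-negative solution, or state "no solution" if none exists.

22130

First find gcd(1563, 25342):
25342 = 16·1563 + 334
1563 = 4·334 + 227
334 = 1·227 + 107
227 = 2·107 + 13
107 = 8·13 + 3
13 = 4·3 + 1
3 = 3·1 + 0
gcd = 1, so a unique solution mod 25342 exists.
Back-substitute for the Bézout coefficients:
1 = 13 − 4·3
1 = −4·107 + 33·13
1 = 33·227 − 70·107
1 = −70·334 + 103·227
1 = 103·1563 − 482·334
1 = −482·25342 + 7815·1563
So 1563·(7815) ≡ 1 (mod 25342), giving 1563⁻¹ ≡ 7815.
x ≡ 1563⁻¹·22702 ≡ 7815·22702 ≡ 22130 (mod 25342).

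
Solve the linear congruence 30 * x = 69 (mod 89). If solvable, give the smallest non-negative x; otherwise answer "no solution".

First find gcd(30, 89):
89 = 2×30 + 29
30 = 1×29 + 1
29 = 29×1 + 0
gcd = 1, so a unique solution mod 89 exists.
Back-substitute for the Bézout coefficients:
1 = 30 − 29
1 = −89 + 3·30
So 30·(3) ≡ 1 (mod 89), giving 30⁻¹ ≡ 3.
x ≡ 30⁻¹·69 ≡ 3·69 ≡ 29 (mod 89).

29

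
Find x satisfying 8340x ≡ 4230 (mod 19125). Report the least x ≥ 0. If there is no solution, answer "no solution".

372

First find gcd(8340, 19125):
19125 = 2×8340 + 2445
8340 = 3×2445 + 1005
2445 = 2×1005 + 435
1005 = 2×435 + 135
435 = 3×135 + 30
135 = 4×30 + 15
30 = 2×15 + 0
gcd = 15 and 15 | 4230, so solutions exist. Divide through by 15: 556x ≡ 282 (mod 1275).
Now find 556⁻¹ mod 1275:
1275 = 2×556 + 163
556 = 3×163 + 67
163 = 2×67 + 29
67 = 2×29 + 9
29 = 3×9 + 2
9 = 4×2 + 1
2 = 2×1 + 0
Back-substitute:
1 = 9 − 4·2
1 = −4·29 + 13·9
1 = 13·67 − 30·29
1 = −30·163 + 73·67
1 = 73·556 − 249·163
1 = −249·1275 + 571·556
So 556⁻¹ ≡ 571 (mod 1275).
Then x ≡ 571·282 ≡ 372 (mod 1275); the smallest non-negative solution is x = 372.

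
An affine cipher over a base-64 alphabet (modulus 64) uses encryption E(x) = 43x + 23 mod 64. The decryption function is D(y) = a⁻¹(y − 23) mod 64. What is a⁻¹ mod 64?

3

Extended Euclidean algorithm:
64 = 1×43 + 21
43 = 2×21 + 1
21 = 21×1 + 0
The gcd is 1. Working backward:
1 = 43 − 2·21
1 = −2·64 + 3·43
So 43·3 ≡ 1 (mod 64).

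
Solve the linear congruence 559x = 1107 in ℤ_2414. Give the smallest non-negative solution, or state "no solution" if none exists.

First find gcd(559, 2414):
2414 = 4*559 + 178
559 = 3*178 + 25
178 = 7*25 + 3
25 = 8*3 + 1
3 = 3*1 + 0
gcd = 1, so a unique solution mod 2414 exists.
Back-substitute for the Bézout coefficients:
1 = 25 − 8·3
1 = −8·178 + 57·25
1 = 57·559 − 179·178
1 = −179·2414 + 773·559
So 559·(773) ≡ 1 (mod 2414), giving 559⁻¹ ≡ 773.
x ≡ 559⁻¹·1107 ≡ 773·1107 ≡ 1155 (mod 2414).

1155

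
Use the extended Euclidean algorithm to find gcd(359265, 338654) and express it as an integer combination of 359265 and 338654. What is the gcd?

Euclidean algorithm:
359265 = 1*338654 + 20611
338654 = 16*20611 + 8878
20611 = 2*8878 + 2855
8878 = 3*2855 + 313
2855 = 9*313 + 38
313 = 8*38 + 9
38 = 4*9 + 2
9 = 4*2 + 1
2 = 2*1 + 0
gcd(359265, 338654) = 1.
Working backward:
1 = 9 − 4·2
1 = −4·38 + 17·9
1 = 17·313 − 140·38
1 = −140·2855 + 1277·313
1 = 1277·8878 − 3971·2855
1 = −3971·20611 + 9219·8878
1 = 9219·338654 − 151475·20611
1 = −151475·359265 + 160694·338654
So 1 = (-151475)·359265 + (160694)·338654.

1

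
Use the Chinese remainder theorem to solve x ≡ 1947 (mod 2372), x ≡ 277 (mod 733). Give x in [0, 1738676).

1406171

Write x = 1947 + 2372·k. Then 2372·k ≡ 277 − 1947 ≡ 529 (mod 733).
Need 2372⁻¹ mod 733. Extended Euclid on (733, 173):
733 = 4·173 + 41
173 = 4·41 + 9
41 = 4·9 + 5
9 = 1·5 + 4
5 = 1·4 + 1
4 = 4·1 + 0
Back-substitute:
1 = 5 − 4
1 = −9 + 2·5
1 = 2·41 − 9·9
1 = −9·173 + 38·41
1 = 38·733 − 161·173
2372⁻¹ ≡ 572 (mod 733), so k ≡ 572·529 ≡ 592 (mod 733).
x = 1947 + 2372·592 = 1406171.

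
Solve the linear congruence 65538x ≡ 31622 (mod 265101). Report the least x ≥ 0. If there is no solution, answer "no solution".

no solution

gcd(65538, 265101):
265101 = 4×65538 + 2949
65538 = 22×2949 + 660
2949 = 4×660 + 309
660 = 2×309 + 42
309 = 7×42 + 15
42 = 2×15 + 12
15 = 1×12 + 3
12 = 4×3 + 0
gcd = 3, but 3 ∤ 31622, so the congruence has no solution.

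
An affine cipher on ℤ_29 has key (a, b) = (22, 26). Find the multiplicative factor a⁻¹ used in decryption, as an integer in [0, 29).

gcd(29, 22) by repeated division:
29 = 1·22 + 7
22 = 3·7 + 1
7 = 7·1 + 0
gcd = 1, so the inverse exists. Back-substitute:
1 = 22 − 3·7
1 = −3·29 + 4·22
So 22·4 ≡ 1 (mod 29).

4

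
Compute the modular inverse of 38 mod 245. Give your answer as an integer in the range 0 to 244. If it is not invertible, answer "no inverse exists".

Extended Euclidean algorithm:
245 = 6*38 + 17
38 = 2*17 + 4
17 = 4*4 + 1
4 = 4*1 + 0
The gcd is 1. Working backward:
1 = 17 − 4·4
1 = −4·38 + 9·17
1 = 9·245 − 58·38
So 38·(-58) ≡ 1 (mod 245), and -58 ≡ 187 (mod 245).

187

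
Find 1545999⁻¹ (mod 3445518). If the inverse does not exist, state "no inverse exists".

Compute gcd(1545999, 3445518):
3445518 = 2*1545999 + 353520
1545999 = 4*353520 + 131919
353520 = 2*131919 + 89682
131919 = 1*89682 + 42237
89682 = 2*42237 + 5208
42237 = 8*5208 + 573
5208 = 9*573 + 51
573 = 11*51 + 12
51 = 4*12 + 3
12 = 4*3 + 0
Since gcd = 3 > 1, 1545999 is not a unit mod 3445518.

no inverse exists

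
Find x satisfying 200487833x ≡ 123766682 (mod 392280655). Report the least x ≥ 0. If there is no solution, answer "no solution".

6921619

First find gcd(200487833, 392280655):
392280655 = 1×200487833 + 191792822
200487833 = 1×191792822 + 8695011
191792822 = 22×8695011 + 502580
8695011 = 17×502580 + 151151
502580 = 3×151151 + 49127
151151 = 3×49127 + 3770
49127 = 13×3770 + 117
3770 = 32×117 + 26
117 = 4×26 + 13
26 = 2×13 + 0
gcd = 13 and 13 | 123766682, so solutions exist. Divide through by 13: 15422141x ≡ 9520514 (mod 30175435).
Now find 15422141⁻¹ mod 30175435:
30175435 = 1*15422141 + 14753294
15422141 = 1*14753294 + 668847
14753294 = 22*668847 + 38660
668847 = 17*38660 + 11627
38660 = 3*11627 + 3779
11627 = 3*3779 + 290
3779 = 13*290 + 9
290 = 32*9 + 2
9 = 4*2 + 1
2 = 2*1 + 0
Back-substitute:
1 = 9 − 4·2
1 = −4·290 + 129·9
1 = 129·3779 − 1681·290
1 = −1681·11627 + 5172·3779
1 = 5172·38660 − 17197·11627
1 = −17197·668847 + 297521·38660
1 = 297521·14753294 − 6562659·668847
1 = −6562659·15422141 + 6860180·14753294
1 = 6860180·30175435 − 13422839·15422141
So 15422141·(-13422839) ≡ 1 (mod 30175435), i.e. 15422141⁻¹ ≡ 16752596.
Then x ≡ 16752596·9520514 ≡ 6921619 (mod 30175435); the smallest non-negative solution is x = 6921619.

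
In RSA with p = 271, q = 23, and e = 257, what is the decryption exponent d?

φ(n) = (p−1)(q−1) = 270·22 = 5940.
Need d with 257·d ≡ 1 (mod 5940). Apply the extended Euclidean algorithm:
5940 = 23×257 + 29
257 = 8×29 + 25
29 = 1×25 + 4
25 = 6×4 + 1
4 = 4×1 + 0
Back-substitute:
1 = 25 − 6·4
1 = −6·29 + 7·25
1 = 7·257 − 62·29
1 = −62·5940 + 1433·257
So 257·1433 ≡ 1 (mod 5940), hence d = 1433.

1433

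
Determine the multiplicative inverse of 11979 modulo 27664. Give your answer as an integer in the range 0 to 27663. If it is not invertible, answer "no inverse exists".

739

Run Euclid on (27664, 11979):
27664 = 2·11979 + 3706
11979 = 3·3706 + 861
3706 = 4·861 + 262
861 = 3·262 + 75
262 = 3·75 + 37
75 = 2·37 + 1
37 = 37·1 + 0
gcd = 1, so the inverse exists. Back-substitute:
1 = 75 − 2·37
1 = −2·262 + 7·75
1 = 7·861 − 23·262
1 = −23·3706 + 99·861
1 = 99·11979 − 320·3706
1 = −320·27664 + 739·11979
So 11979·739 ≡ 1 (mod 27664).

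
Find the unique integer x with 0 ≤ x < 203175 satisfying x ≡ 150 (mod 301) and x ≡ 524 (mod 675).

203024

Write x = 150 + 301·k. Then 301·k ≡ 524 − 150 ≡ 374 (mod 675).
Need 301⁻¹ mod 675. Extended Euclid on (675, 301):
675 = 2*301 + 73
301 = 4*73 + 9
73 = 8*9 + 1
9 = 9*1 + 0
Back-substitute:
1 = 73 − 8·9
1 = −8·301 + 33·73
1 = 33·675 − 74·301
301⁻¹ ≡ 601 (mod 675), so k ≡ 601·374 ≡ 674 (mod 675).
x = 150 + 301·674 = 203024.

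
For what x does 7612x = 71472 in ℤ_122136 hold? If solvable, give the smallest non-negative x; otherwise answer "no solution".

29340

First find gcd(7612, 122136):
122136 = 16·7612 + 344
7612 = 22·344 + 44
344 = 7·44 + 36
44 = 1·36 + 8
36 = 4·8 + 4
8 = 2·4 + 0
gcd = 4 and 4 | 71472, so solutions exist. Divide through by 4: 1903x ≡ 17868 (mod 30534).
Now find 1903⁻¹ mod 30534:
30534 = 16·1903 + 86
1903 = 22·86 + 11
86 = 7·11 + 9
11 = 1·9 + 2
9 = 4·2 + 1
2 = 2·1 + 0
Back-substitute:
1 = 9 − 4·2
1 = −4·11 + 5·9
1 = 5·86 − 39·11
1 = −39·1903 + 863·86
1 = 863·30534 − 13847·1903
So 1903·(-13847) ≡ 1 (mod 30534), i.e. 1903⁻¹ ≡ 16687.
Then x ≡ 16687·17868 ≡ 29340 (mod 30534); the smallest non-negative solution is x = 29340.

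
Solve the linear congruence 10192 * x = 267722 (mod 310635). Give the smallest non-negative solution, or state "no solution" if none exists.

20081

First find gcd(10192, 310635):
310635 = 30×10192 + 4875
10192 = 2×4875 + 442
4875 = 11×442 + 13
442 = 34×13 + 0
gcd = 13 and 13 | 267722, so solutions exist. Divide through by 13: 784x ≡ 20594 (mod 23895).
Now find 784⁻¹ mod 23895:
23895 = 30·784 + 375
784 = 2·375 + 34
375 = 11·34 + 1
34 = 34·1 + 0
Back-substitute:
1 = 375 − 11·34
1 = −11·784 + 23·375
1 = 23·23895 − 701·784
So 784·(-701) ≡ 1 (mod 23895), i.e. 784⁻¹ ≡ 23194.
Then x ≡ 23194·20594 ≡ 20081 (mod 23895); the smallest non-negative solution is x = 20081.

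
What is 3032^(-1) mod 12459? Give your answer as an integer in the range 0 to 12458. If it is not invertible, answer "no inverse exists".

Apply the Euclidean algorithm to 12459 and 3032:
12459 = 4·3032 + 331
3032 = 9·331 + 53
331 = 6·53 + 13
53 = 4·13 + 1
13 = 13·1 + 0
Since gcd(3032, 12459) = 1, back-substitute to write 1 as a combination:
1 = 53 − 4·13
1 = −4·331 + 25·53
1 = 25·3032 − 229·331
1 = −229·12459 + 941·3032
So 3032·941 ≡ 1 (mod 12459).

941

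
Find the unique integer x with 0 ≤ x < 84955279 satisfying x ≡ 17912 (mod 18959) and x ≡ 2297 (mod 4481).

Write x = 17912 + 18959·k. Then 18959·k ≡ 2297 − 17912 ≡ 2309 (mod 4481).
Need 18959⁻¹ mod 4481. Extended Euclid on (4481, 1035):
4481 = 4·1035 + 341
1035 = 3·341 + 12
341 = 28·12 + 5
12 = 2·5 + 2
5 = 2·2 + 1
2 = 2·1 + 0
Back-substitute:
1 = 5 − 2·2
1 = −2·12 + 5·5
1 = 5·341 − 142·12
1 = −142·1035 + 431·341
1 = 431·4481 − 1866·1035
18959⁻¹ ≡ 2615 (mod 4481), so k ≡ 2615·2309 ≡ 2128 (mod 4481).
x = 17912 + 18959·2128 = 40362664.

40362664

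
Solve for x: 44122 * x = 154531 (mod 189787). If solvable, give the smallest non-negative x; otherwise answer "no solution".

First find gcd(44122, 189787):
189787 = 4×44122 + 13299
44122 = 3×13299 + 4225
13299 = 3×4225 + 624
4225 = 6×624 + 481
624 = 1×481 + 143
481 = 3×143 + 52
143 = 2×52 + 39
52 = 1×39 + 13
39 = 3×13 + 0
gcd = 13 and 13 | 154531, so solutions exist. Divide through by 13: 3394x ≡ 11887 (mod 14599).
Now find 3394⁻¹ mod 14599:
14599 = 4·3394 + 1023
3394 = 3·1023 + 325
1023 = 3·325 + 48
325 = 6·48 + 37
48 = 1·37 + 11
37 = 3·11 + 4
11 = 2·4 + 3
4 = 1·3 + 1
3 = 3·1 + 0
Back-substitute:
1 = 4 − 3
1 = −11 + 3·4
1 = 3·37 − 10·11
1 = −10·48 + 13·37
1 = 13·325 − 88·48
1 = −88·1023 + 277·325
1 = 277·3394 − 919·1023
1 = −919·14599 + 3953·3394
So 3394⁻¹ ≡ 3953 (mod 14599).
Then x ≡ 3953·11887 ≡ 9729 (mod 14599); the smallest non-negative solution is x = 9729.

9729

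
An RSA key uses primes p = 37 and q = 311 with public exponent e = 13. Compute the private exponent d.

1717

φ(n) = (p−1)(q−1) = 36·310 = 11160.
Need d with 13·d ≡ 1 (mod 11160). Apply the extended Euclidean algorithm:
11160 = 858·13 + 6
13 = 2·6 + 1
6 = 6·1 + 0
Back-substitute:
1 = 13 − 2·6
1 = −2·11160 + 1717·13
So 13·1717 ≡ 1 (mod 11160), hence d = 1717.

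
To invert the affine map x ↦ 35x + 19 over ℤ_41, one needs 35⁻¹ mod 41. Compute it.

Run Euclid on (41, 35):
41 = 1×35 + 6
35 = 5×6 + 5
6 = 1×5 + 1
5 = 5×1 + 0
The gcd is 1. Working backward:
1 = 6 − 5
1 = −35 + 6·6
1 = 6·41 − 7·35
So 35·(-7) ≡ 1 (mod 41), and -7 ≡ 34 (mod 41).

34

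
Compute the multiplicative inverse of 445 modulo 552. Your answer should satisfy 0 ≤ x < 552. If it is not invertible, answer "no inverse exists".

325

Extended Euclidean algorithm:
552 = 1×445 + 107
445 = 4×107 + 17
107 = 6×17 + 5
17 = 3×5 + 2
5 = 2×2 + 1
2 = 2×1 + 0
Since gcd(445, 552) = 1, back-substitute to write 1 as a combination:
1 = 5 − 2·2
1 = −2·17 + 7·5
1 = 7·107 − 44·17
1 = −44·445 + 183·107
1 = 183·552 − 227·445
Hence 445⁻¹ ≡ -227 ≡ 325 (mod 552).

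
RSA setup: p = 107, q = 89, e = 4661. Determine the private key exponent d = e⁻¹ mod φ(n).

φ(n) = (p−1)(q−1) = 106·88 = 9328.
Need d with 4661·d ≡ 1 (mod 9328). Apply the extended Euclidean algorithm:
9328 = 2×4661 + 6
4661 = 776×6 + 5
6 = 1×5 + 1
5 = 5×1 + 0
Back-substitute:
1 = 6 − 5
1 = −4661 + 777·6
1 = 777·9328 − 1555·4661
So 4661·(-1555) ≡ 1 (mod 9328), hence d ≡ -1555 ≡ 7773 (mod 9328).

7773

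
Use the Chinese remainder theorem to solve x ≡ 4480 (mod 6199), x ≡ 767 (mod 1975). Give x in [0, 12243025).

Write x = 4480 + 6199·k. Then 6199·k ≡ 767 − 4480 ≡ 237 (mod 1975).
Need 6199⁻¹ mod 1975. Extended Euclid on (1975, 274):
1975 = 7*274 + 57
274 = 4*57 + 46
57 = 1*46 + 11
46 = 4*11 + 2
11 = 5*2 + 1
2 = 2*1 + 0
Back-substitute:
1 = 11 − 5·2
1 = −5·46 + 21·11
1 = 21·57 − 26·46
1 = −26·274 + 125·57
1 = 125·1975 − 901·274
6199⁻¹ ≡ 1074 (mod 1975), so k ≡ 1074·237 ≡ 1738 (mod 1975).
x = 4480 + 6199·1738 = 10778342.

10778342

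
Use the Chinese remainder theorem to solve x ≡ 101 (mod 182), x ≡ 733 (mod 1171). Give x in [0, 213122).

204487

Write x = 101 + 182·k. Then 182·k ≡ 733 − 101 ≡ 632 (mod 1171).
Need 182⁻¹ mod 1171. Extended Euclid on (1171, 182):
1171 = 6×182 + 79
182 = 2×79 + 24
79 = 3×24 + 7
24 = 3×7 + 3
7 = 2×3 + 1
3 = 3×1 + 0
Back-substitute:
1 = 7 − 2·3
1 = −2·24 + 7·7
1 = 7·79 − 23·24
1 = −23·182 + 53·79
1 = 53·1171 − 341·182
182⁻¹ ≡ 830 (mod 1171), so k ≡ 830·632 ≡ 1123 (mod 1171).
x = 101 + 182·1123 = 204487.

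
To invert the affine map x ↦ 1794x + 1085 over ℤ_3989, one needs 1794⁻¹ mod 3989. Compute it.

189

Extended Euclidean algorithm:
3989 = 2×1794 + 401
1794 = 4×401 + 190
401 = 2×190 + 21
190 = 9×21 + 1
21 = 21×1 + 0
Since gcd(1794, 3989) = 1, back-substitute to write 1 as a combination:
1 = 190 − 9·21
1 = −9·401 + 19·190
1 = 19·1794 − 85·401
1 = −85·3989 + 189·1794
So 1794·189 ≡ 1 (mod 3989).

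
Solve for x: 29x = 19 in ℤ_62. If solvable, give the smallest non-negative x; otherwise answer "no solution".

First find gcd(29, 62):
62 = 2*29 + 4
29 = 7*4 + 1
4 = 4*1 + 0
gcd = 1, so a unique solution mod 62 exists.
Back-substitute for the Bézout coefficients:
1 = 29 − 7·4
1 = −7·62 + 15·29
So 29·(15) ≡ 1 (mod 62), giving 29⁻¹ ≡ 15.
x ≡ 29⁻¹·19 ≡ 15·19 ≡ 37 (mod 62).

37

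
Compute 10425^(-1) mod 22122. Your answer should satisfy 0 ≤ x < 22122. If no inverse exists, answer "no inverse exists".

Euclidean algorithm on 22122, 10425:
22122 = 2*10425 + 1272
10425 = 8*1272 + 249
1272 = 5*249 + 27
249 = 9*27 + 6
27 = 4*6 + 3
6 = 2*3 + 0
gcd(10425, 22122) = 3 ≠ 1, so 10425 has no multiplicative inverse modulo 22122.

no inverse exists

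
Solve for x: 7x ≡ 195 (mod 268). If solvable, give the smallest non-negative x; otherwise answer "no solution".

First find gcd(7, 268):
268 = 38×7 + 2
7 = 3×2 + 1
2 = 2×1 + 0
gcd = 1, so a unique solution mod 268 exists.
Back-substitute for the Bézout coefficients:
1 = 7 − 3·2
1 = −3·268 + 115·7
So 7·(115) ≡ 1 (mod 268), giving 7⁻¹ ≡ 115.
x ≡ 7⁻¹·195 ≡ 115·195 ≡ 181 (mod 268).

181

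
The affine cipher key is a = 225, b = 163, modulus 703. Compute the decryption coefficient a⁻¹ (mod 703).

Apply the Euclidean algorithm to 703 and 225:
703 = 3·225 + 28
225 = 8·28 + 1
28 = 28·1 + 0
gcd = 1, so the inverse exists. Back-substitute:
1 = 225 − 8·28
1 = −8·703 + 25·225
So 225·25 ≡ 1 (mod 703).

25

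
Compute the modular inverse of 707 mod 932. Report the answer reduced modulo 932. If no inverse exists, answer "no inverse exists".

Apply the Euclidean algorithm to 932 and 707:
932 = 1×707 + 225
707 = 3×225 + 32
225 = 7×32 + 1
32 = 32×1 + 0
The gcd is 1. Working backward:
1 = 225 − 7·32
1 = −7·707 + 22·225
1 = 22·932 − 29·707
Thus 707·(-29) ≡ 1 (mod 932); reducing, -29 mod 932 = 903.

903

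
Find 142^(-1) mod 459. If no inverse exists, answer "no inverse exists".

139

gcd(459, 142) by repeated division:
459 = 3×142 + 33
142 = 4×33 + 10
33 = 3×10 + 3
10 = 3×3 + 1
3 = 3×1 + 0
Since gcd(142, 459) = 1, back-substitute to write 1 as a combination:
1 = 10 − 3·3
1 = −3·33 + 10·10
1 = 10·142 − 43·33
1 = −43·459 + 139·142
So 142·139 ≡ 1 (mod 459).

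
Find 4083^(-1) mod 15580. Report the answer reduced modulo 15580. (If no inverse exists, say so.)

Apply the Euclidean algorithm to 15580 and 4083:
15580 = 3·4083 + 3331
4083 = 1·3331 + 752
3331 = 4·752 + 323
752 = 2·323 + 106
323 = 3·106 + 5
106 = 21·5 + 1
5 = 5·1 + 0
gcd = 1, so the inverse exists. Back-substitute:
1 = 106 − 21·5
1 = −21·323 + 64·106
1 = 64·752 − 149·323
1 = −149·3331 + 660·752
1 = 660·4083 − 809·3331
1 = −809·15580 + 3087·4083
So 4083·3087 ≡ 1 (mod 15580).

3087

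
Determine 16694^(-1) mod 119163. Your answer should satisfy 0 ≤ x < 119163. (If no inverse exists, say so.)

gcd(119163, 16694) by repeated division:
119163 = 7*16694 + 2305
16694 = 7*2305 + 559
2305 = 4*559 + 69
559 = 8*69 + 7
69 = 9*7 + 6
7 = 1*6 + 1
6 = 6*1 + 0
The gcd is 1. Working backward:
1 = 7 − 6
1 = −69 + 10·7
1 = 10·559 − 81·69
1 = −81·2305 + 334·559
1 = 334·16694 − 2419·2305
1 = −2419·119163 + 17267·16694
So 16694·17267 ≡ 1 (mod 119163).

17267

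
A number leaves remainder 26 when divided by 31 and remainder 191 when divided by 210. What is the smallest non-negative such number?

6071

Write x = 26 + 31·k. Then 31·k ≡ 191 − 26 ≡ 165 (mod 210).
Need 31⁻¹ mod 210. Extended Euclid on (210, 31):
210 = 6×31 + 24
31 = 1×24 + 7
24 = 3×7 + 3
7 = 2×3 + 1
3 = 3×1 + 0
Back-substitute:
1 = 7 − 2·3
1 = −2·24 + 7·7
1 = 7·31 − 9·24
1 = −9·210 + 61·31
31⁻¹ ≡ 61 (mod 210), so k ≡ 61·165 ≡ 195 (mod 210).
x = 26 + 31·195 = 6071.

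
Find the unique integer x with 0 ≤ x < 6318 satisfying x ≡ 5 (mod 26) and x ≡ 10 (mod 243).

Write x = 5 + 26·k. Then 26·k ≡ 10 − 5 ≡ 5 (mod 243).
Need 26⁻¹ mod 243. Extended Euclid on (243, 26):
243 = 9·26 + 9
26 = 2·9 + 8
9 = 1·8 + 1
8 = 8·1 + 0
Back-substitute:
1 = 9 − 8
1 = −26 + 3·9
1 = 3·243 − 28·26
26⁻¹ ≡ 215 (mod 243), so k ≡ 215·5 ≡ 103 (mod 243).
x = 5 + 26·103 = 2683.

2683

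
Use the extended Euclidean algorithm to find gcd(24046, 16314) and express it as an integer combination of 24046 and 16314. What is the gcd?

2

Euclidean algorithm:
24046 = 1*16314 + 7732
16314 = 2*7732 + 850
7732 = 9*850 + 82
850 = 10*82 + 30
82 = 2*30 + 22
30 = 1*22 + 8
22 = 2*8 + 6
8 = 1*6 + 2
6 = 3*2 + 0
gcd(24046, 16314) = 2.
Back-substituting:
2 = 8 − 6
2 = −22 + 3·8
2 = 3·30 − 4·22
2 = −4·82 + 11·30
2 = 11·850 − 114·82
2 = −114·7732 + 1037·850
2 = 1037·16314 − 2188·7732
2 = −2188·24046 + 3225·16314
So 2 = (-2188)·24046 + (3225)·16314.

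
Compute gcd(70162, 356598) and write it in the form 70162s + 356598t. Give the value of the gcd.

2

Apply Euclid's algorithm to 356598 and 70162:
356598 = 5*70162 + 5788
70162 = 12*5788 + 706
5788 = 8*706 + 140
706 = 5*140 + 6
140 = 23*6 + 2
6 = 3*2 + 0
gcd(70162, 356598) = 2.
Express as a combination:
2 = 140 − 23·6
2 = −23·706 + 116·140
2 = 116·5788 − 951·706
2 = −951·70162 + 11528·5788
2 = 11528·356598 − 58591·70162
So 2 = (11528)·356598 + (-58591)·70162.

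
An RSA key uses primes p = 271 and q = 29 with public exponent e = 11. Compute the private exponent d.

φ(n) = (p−1)(q−1) = 270·28 = 7560.
Need d with 11·d ≡ 1 (mod 7560). Apply the extended Euclidean algorithm:
7560 = 687·11 + 3
11 = 3·3 + 2
3 = 1·2 + 1
2 = 2·1 + 0
Back-substitute:
1 = 3 − 2
1 = −11 + 4·3
1 = 4·7560 − 2749·11
So 11·(-2749) ≡ 1 (mod 7560), hence d ≡ -2749 ≡ 4811 (mod 7560).

4811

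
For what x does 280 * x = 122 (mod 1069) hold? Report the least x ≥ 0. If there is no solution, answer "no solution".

848

First find gcd(280, 1069):
1069 = 3·280 + 229
280 = 1·229 + 51
229 = 4·51 + 25
51 = 2·25 + 1
25 = 25·1 + 0
gcd = 1, so a unique solution mod 1069 exists.
Back-substitute for the Bézout coefficients:
1 = 51 − 2·25
1 = −2·229 + 9·51
1 = 9·280 − 11·229
1 = −11·1069 + 42·280
So 280·(42) ≡ 1 (mod 1069), giving 280⁻¹ ≡ 42.
x ≡ 280⁻¹·122 ≡ 42·122 ≡ 848 (mod 1069).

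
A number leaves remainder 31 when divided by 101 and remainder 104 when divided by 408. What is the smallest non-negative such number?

Write x = 31 + 101·k. Then 101·k ≡ 104 − 31 ≡ 73 (mod 408).
Need 101⁻¹ mod 408. Extended Euclid on (408, 101):
408 = 4*101 + 4
101 = 25*4 + 1
4 = 4*1 + 0
Back-substitute:
1 = 101 − 25·4
1 = −25·408 + 101·101
101⁻¹ ≡ 101 (mod 408), so k ≡ 101·73 ≡ 29 (mod 408).
x = 31 + 101·29 = 2960.

2960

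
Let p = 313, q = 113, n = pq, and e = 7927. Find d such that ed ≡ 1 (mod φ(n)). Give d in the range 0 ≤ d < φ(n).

φ(n) = (p−1)(q−1) = 312·112 = 34944.
Need d with 7927·d ≡ 1 (mod 34944). Apply the extended Euclidean algorithm:
34944 = 4×7927 + 3236
7927 = 2×3236 + 1455
3236 = 2×1455 + 326
1455 = 4×326 + 151
326 = 2×151 + 24
151 = 6×24 + 7
24 = 3×7 + 3
7 = 2×3 + 1
3 = 3×1 + 0
Back-substitute:
1 = 7 − 2·3
1 = −2·24 + 7·7
1 = 7·151 − 44·24
1 = −44·326 + 95·151
1 = 95·1455 − 424·326
1 = −424·3236 + 943·1455
1 = 943·7927 − 2310·3236
1 = −2310·34944 + 10183·7927
So 7927·10183 ≡ 1 (mod 34944), hence d = 10183.

10183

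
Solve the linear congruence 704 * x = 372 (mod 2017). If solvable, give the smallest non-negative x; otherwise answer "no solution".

First find gcd(704, 2017):
2017 = 2*704 + 609
704 = 1*609 + 95
609 = 6*95 + 39
95 = 2*39 + 17
39 = 2*17 + 5
17 = 3*5 + 2
5 = 2*2 + 1
2 = 2*1 + 0
gcd = 1, so a unique solution mod 2017 exists.
Back-substitute for the Bézout coefficients:
1 = 5 − 2·2
1 = −2·17 + 7·5
1 = 7·39 − 16·17
1 = −16·95 + 39·39
1 = 39·609 − 250·95
1 = −250·704 + 289·609
1 = 289·2017 − 828·704
So 704·(-828) ≡ 1 (mod 2017), giving 704⁻¹ ≡ 1189.
x ≡ 704⁻¹·372 ≡ 1189·372 ≡ 585 (mod 2017).

585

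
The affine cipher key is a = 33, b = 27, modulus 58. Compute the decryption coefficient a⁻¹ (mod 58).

51

Apply the Euclidean algorithm to 58 and 33:
58 = 1×33 + 25
33 = 1×25 + 8
25 = 3×8 + 1
8 = 8×1 + 0
gcd = 1, so the inverse exists. Back-substitute:
1 = 25 − 3·8
1 = −3·33 + 4·25
1 = 4·58 − 7·33
So 33·(-7) ≡ 1 (mod 58), and -7 ≡ 51 (mod 58).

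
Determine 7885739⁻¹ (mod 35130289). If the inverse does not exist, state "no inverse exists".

3798968

Apply the Euclidean algorithm to 35130289 and 7885739:
35130289 = 4*7885739 + 3587333
7885739 = 2*3587333 + 711073
3587333 = 5*711073 + 31968
711073 = 22*31968 + 7777
31968 = 4*7777 + 860
7777 = 9*860 + 37
860 = 23*37 + 9
37 = 4*9 + 1
9 = 9*1 + 0
gcd = 1, so the inverse exists. Back-substitute:
1 = 37 − 4·9
1 = −4·860 + 93·37
1 = 93·7777 − 841·860
1 = −841·31968 + 3457·7777
1 = 3457·711073 − 76895·31968
1 = −76895·3587333 + 387932·711073
1 = 387932·7885739 − 852759·3587333
1 = −852759·35130289 + 3798968·7885739
So 7885739·3798968 ≡ 1 (mod 35130289).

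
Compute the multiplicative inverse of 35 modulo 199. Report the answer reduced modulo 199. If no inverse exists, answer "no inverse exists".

91

Run Euclid on (199, 35):
199 = 5*35 + 24
35 = 1*24 + 11
24 = 2*11 + 2
11 = 5*2 + 1
2 = 2*1 + 0
Since gcd(35, 199) = 1, back-substitute to write 1 as a combination:
1 = 11 − 5·2
1 = −5·24 + 11·11
1 = 11·35 − 16·24
1 = −16·199 + 91·35
So 35·91 ≡ 1 (mod 199).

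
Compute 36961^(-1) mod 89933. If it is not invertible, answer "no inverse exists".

gcd(89933, 36961) by repeated division:
89933 = 2×36961 + 16011
36961 = 2×16011 + 4939
16011 = 3×4939 + 1194
4939 = 4×1194 + 163
1194 = 7×163 + 53
163 = 3×53 + 4
53 = 13×4 + 1
4 = 4×1 + 0
The gcd is 1. Working backward:
1 = 53 − 13·4
1 = −13·163 + 40·53
1 = 40·1194 − 293·163
1 = −293·4939 + 1212·1194
1 = 1212·16011 − 3929·4939
1 = −3929·36961 + 9070·16011
1 = 9070·89933 − 22069·36961
So 36961·(-22069) ≡ 1 (mod 89933), and -22069 ≡ 67864 (mod 89933).

67864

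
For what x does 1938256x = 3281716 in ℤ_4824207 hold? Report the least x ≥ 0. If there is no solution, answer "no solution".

First find gcd(1938256, 4824207):
4824207 = 2·1938256 + 947695
1938256 = 2·947695 + 42866
947695 = 22·42866 + 4643
42866 = 9·4643 + 1079
4643 = 4·1079 + 327
1079 = 3·327 + 98
327 = 3·98 + 33
98 = 2·33 + 32
33 = 1·32 + 1
32 = 32·1 + 0
gcd = 1, so a unique solution mod 4824207 exists.
Back-substitute for the Bézout coefficients:
1 = 33 − 32
1 = −98 + 3·33
1 = 3·327 − 10·98
1 = −10·1079 + 33·327
1 = 33·4643 − 142·1079
1 = −142·42866 + 1311·4643
1 = 1311·947695 − 28984·42866
1 = −28984·1938256 + 59279·947695
1 = 59279·4824207 − 147542·1938256
So 1938256·(-147542) ≡ 1 (mod 4824207), giving 1938256⁻¹ ≡ 4676665.
x ≡ 1938256⁻¹·3281716 ≡ 4676665·3281716 ≡ 241897 (mod 4824207).

241897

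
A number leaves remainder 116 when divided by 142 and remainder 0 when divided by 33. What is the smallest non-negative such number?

4092

Write x = 116 + 142·k. Then 142·k ≡ 0 − 116 ≡ 16 (mod 33).
Need 142⁻¹ mod 33. Extended Euclid on (33, 10):
33 = 3·10 + 3
10 = 3·3 + 1
3 = 3·1 + 0
Back-substitute:
1 = 10 − 3·3
1 = −3·33 + 10·10
142⁻¹ ≡ 10 (mod 33), so k ≡ 10·16 ≡ 28 (mod 33).
x = 116 + 142·28 = 4092.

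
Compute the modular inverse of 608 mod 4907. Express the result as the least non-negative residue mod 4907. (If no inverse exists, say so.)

4108

Run Euclid on (4907, 608):
4907 = 8×608 + 43
608 = 14×43 + 6
43 = 7×6 + 1
6 = 6×1 + 0
Since gcd(608, 4907) = 1, back-substitute to write 1 as a combination:
1 = 43 − 7·6
1 = −7·608 + 99·43
1 = 99·4907 − 799·608
So 608·(-799) ≡ 1 (mod 4907), and -799 ≡ 4108 (mod 4907).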